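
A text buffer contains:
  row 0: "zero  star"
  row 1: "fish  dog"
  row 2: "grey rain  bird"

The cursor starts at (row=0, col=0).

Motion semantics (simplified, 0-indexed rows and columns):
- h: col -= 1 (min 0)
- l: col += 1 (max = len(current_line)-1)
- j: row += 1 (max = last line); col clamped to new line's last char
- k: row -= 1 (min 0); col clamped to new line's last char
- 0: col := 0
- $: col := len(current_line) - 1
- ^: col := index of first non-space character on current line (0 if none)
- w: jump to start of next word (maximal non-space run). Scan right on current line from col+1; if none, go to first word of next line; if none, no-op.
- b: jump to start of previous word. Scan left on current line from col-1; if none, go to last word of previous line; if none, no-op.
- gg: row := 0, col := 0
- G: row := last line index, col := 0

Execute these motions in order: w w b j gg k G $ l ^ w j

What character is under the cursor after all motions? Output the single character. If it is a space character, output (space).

After 1 (w): row=0 col=6 char='s'
After 2 (w): row=1 col=0 char='f'
After 3 (b): row=0 col=6 char='s'
After 4 (j): row=1 col=6 char='d'
After 5 (gg): row=0 col=0 char='z'
After 6 (k): row=0 col=0 char='z'
After 7 (G): row=2 col=0 char='g'
After 8 ($): row=2 col=14 char='d'
After 9 (l): row=2 col=14 char='d'
After 10 (^): row=2 col=0 char='g'
After 11 (w): row=2 col=5 char='r'
After 12 (j): row=2 col=5 char='r'

Answer: r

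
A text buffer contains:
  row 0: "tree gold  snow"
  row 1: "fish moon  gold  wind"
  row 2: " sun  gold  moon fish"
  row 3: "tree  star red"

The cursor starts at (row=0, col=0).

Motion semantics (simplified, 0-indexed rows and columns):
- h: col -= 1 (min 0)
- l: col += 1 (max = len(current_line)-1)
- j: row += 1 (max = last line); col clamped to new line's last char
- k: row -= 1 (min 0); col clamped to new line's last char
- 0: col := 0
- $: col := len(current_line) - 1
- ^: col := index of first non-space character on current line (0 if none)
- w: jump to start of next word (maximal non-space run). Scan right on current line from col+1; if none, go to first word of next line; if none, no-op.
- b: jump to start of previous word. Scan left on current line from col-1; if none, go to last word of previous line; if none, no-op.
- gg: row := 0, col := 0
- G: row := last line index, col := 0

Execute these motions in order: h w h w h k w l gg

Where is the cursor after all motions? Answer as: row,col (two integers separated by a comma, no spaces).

After 1 (h): row=0 col=0 char='t'
After 2 (w): row=0 col=5 char='g'
After 3 (h): row=0 col=4 char='_'
After 4 (w): row=0 col=5 char='g'
After 5 (h): row=0 col=4 char='_'
After 6 (k): row=0 col=4 char='_'
After 7 (w): row=0 col=5 char='g'
After 8 (l): row=0 col=6 char='o'
After 9 (gg): row=0 col=0 char='t'

Answer: 0,0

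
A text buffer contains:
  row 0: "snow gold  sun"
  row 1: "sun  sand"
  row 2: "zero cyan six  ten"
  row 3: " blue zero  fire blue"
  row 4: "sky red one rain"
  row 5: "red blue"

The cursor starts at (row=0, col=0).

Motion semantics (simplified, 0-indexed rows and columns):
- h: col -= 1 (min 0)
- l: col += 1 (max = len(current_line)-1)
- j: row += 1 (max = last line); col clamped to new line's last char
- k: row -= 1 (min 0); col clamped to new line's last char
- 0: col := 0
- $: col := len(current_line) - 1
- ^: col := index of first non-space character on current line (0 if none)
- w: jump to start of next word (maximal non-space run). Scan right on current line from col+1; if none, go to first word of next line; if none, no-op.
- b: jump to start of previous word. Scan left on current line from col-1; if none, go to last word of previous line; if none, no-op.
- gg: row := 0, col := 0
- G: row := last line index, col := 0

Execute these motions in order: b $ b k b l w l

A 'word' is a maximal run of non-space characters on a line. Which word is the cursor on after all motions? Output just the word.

After 1 (b): row=0 col=0 char='s'
After 2 ($): row=0 col=13 char='n'
After 3 (b): row=0 col=11 char='s'
After 4 (k): row=0 col=11 char='s'
After 5 (b): row=0 col=5 char='g'
After 6 (l): row=0 col=6 char='o'
After 7 (w): row=0 col=11 char='s'
After 8 (l): row=0 col=12 char='u'

Answer: sun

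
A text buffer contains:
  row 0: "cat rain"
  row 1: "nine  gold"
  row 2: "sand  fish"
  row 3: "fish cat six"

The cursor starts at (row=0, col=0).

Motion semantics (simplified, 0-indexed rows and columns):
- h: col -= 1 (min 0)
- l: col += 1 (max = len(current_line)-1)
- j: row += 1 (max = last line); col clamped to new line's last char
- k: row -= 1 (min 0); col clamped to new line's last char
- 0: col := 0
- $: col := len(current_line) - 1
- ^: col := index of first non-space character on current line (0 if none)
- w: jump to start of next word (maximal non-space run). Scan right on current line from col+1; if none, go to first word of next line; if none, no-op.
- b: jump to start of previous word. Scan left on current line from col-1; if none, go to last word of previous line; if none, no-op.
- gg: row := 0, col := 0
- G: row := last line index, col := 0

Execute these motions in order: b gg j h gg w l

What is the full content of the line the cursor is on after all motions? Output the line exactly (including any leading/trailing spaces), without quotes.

After 1 (b): row=0 col=0 char='c'
After 2 (gg): row=0 col=0 char='c'
After 3 (j): row=1 col=0 char='n'
After 4 (h): row=1 col=0 char='n'
After 5 (gg): row=0 col=0 char='c'
After 6 (w): row=0 col=4 char='r'
After 7 (l): row=0 col=5 char='a'

Answer: cat rain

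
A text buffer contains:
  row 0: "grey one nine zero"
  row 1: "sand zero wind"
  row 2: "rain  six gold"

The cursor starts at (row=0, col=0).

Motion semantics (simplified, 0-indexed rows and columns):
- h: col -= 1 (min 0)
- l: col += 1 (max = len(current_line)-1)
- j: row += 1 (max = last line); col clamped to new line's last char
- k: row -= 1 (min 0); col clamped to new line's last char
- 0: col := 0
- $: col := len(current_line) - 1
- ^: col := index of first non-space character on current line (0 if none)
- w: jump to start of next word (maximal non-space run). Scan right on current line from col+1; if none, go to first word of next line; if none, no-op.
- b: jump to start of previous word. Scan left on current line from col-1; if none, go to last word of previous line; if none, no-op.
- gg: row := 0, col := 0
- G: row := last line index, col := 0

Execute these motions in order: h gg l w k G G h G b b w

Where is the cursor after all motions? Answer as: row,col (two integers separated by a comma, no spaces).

Answer: 1,10

Derivation:
After 1 (h): row=0 col=0 char='g'
After 2 (gg): row=0 col=0 char='g'
After 3 (l): row=0 col=1 char='r'
After 4 (w): row=0 col=5 char='o'
After 5 (k): row=0 col=5 char='o'
After 6 (G): row=2 col=0 char='r'
After 7 (G): row=2 col=0 char='r'
After 8 (h): row=2 col=0 char='r'
After 9 (G): row=2 col=0 char='r'
After 10 (b): row=1 col=10 char='w'
After 11 (b): row=1 col=5 char='z'
After 12 (w): row=1 col=10 char='w'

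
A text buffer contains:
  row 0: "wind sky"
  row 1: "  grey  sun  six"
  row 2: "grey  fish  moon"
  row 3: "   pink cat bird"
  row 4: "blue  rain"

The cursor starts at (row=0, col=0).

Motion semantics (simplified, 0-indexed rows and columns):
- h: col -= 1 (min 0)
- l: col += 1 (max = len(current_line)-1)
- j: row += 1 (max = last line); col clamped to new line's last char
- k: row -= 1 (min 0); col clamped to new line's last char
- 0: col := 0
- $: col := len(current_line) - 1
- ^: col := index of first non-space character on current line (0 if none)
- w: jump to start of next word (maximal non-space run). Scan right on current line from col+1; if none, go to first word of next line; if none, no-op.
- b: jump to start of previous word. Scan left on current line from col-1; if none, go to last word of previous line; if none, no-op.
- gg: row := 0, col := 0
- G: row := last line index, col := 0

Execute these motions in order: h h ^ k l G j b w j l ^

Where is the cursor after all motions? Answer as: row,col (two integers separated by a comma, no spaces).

Answer: 4,0

Derivation:
After 1 (h): row=0 col=0 char='w'
After 2 (h): row=0 col=0 char='w'
After 3 (^): row=0 col=0 char='w'
After 4 (k): row=0 col=0 char='w'
After 5 (l): row=0 col=1 char='i'
After 6 (G): row=4 col=0 char='b'
After 7 (j): row=4 col=0 char='b'
After 8 (b): row=3 col=12 char='b'
After 9 (w): row=4 col=0 char='b'
After 10 (j): row=4 col=0 char='b'
After 11 (l): row=4 col=1 char='l'
After 12 (^): row=4 col=0 char='b'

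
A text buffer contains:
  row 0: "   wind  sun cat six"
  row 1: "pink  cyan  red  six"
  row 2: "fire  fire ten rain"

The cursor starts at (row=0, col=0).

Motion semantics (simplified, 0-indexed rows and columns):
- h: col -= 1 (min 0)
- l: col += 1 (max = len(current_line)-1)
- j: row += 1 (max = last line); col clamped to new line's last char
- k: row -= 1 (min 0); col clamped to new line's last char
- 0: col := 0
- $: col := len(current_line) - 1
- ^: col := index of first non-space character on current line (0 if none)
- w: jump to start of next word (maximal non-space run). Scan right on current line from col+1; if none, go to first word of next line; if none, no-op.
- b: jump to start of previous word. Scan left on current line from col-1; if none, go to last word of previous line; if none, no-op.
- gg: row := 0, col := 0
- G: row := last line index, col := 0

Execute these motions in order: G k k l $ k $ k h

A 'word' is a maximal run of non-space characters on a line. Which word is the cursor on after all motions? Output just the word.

After 1 (G): row=2 col=0 char='f'
After 2 (k): row=1 col=0 char='p'
After 3 (k): row=0 col=0 char='_'
After 4 (l): row=0 col=1 char='_'
After 5 ($): row=0 col=19 char='x'
After 6 (k): row=0 col=19 char='x'
After 7 ($): row=0 col=19 char='x'
After 8 (k): row=0 col=19 char='x'
After 9 (h): row=0 col=18 char='i'

Answer: six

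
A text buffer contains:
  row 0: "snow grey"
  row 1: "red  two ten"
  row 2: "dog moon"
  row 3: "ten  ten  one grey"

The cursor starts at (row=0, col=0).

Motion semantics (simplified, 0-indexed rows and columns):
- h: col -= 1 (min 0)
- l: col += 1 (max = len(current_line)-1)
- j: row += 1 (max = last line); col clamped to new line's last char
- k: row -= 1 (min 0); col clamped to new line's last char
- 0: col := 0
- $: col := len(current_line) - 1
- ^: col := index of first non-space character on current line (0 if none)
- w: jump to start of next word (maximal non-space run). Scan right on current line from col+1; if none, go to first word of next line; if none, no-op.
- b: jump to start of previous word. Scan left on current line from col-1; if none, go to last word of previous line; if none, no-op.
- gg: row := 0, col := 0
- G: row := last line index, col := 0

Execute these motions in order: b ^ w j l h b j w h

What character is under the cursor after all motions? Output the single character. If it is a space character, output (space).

After 1 (b): row=0 col=0 char='s'
After 2 (^): row=0 col=0 char='s'
After 3 (w): row=0 col=5 char='g'
After 4 (j): row=1 col=5 char='t'
After 5 (l): row=1 col=6 char='w'
After 6 (h): row=1 col=5 char='t'
After 7 (b): row=1 col=0 char='r'
After 8 (j): row=2 col=0 char='d'
After 9 (w): row=2 col=4 char='m'
After 10 (h): row=2 col=3 char='_'

Answer: (space)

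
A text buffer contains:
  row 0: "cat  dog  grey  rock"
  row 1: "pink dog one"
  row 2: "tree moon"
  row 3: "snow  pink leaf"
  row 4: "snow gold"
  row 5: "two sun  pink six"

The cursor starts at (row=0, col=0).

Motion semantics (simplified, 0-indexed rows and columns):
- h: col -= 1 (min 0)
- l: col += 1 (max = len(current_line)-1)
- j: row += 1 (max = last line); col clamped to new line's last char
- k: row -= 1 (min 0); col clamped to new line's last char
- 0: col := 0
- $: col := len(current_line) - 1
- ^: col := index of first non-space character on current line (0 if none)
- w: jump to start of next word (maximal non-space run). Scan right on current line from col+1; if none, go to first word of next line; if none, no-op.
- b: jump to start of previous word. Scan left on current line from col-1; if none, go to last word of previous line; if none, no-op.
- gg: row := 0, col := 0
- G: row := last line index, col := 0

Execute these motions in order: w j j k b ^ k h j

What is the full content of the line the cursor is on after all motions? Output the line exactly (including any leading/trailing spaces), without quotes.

After 1 (w): row=0 col=5 char='d'
After 2 (j): row=1 col=5 char='d'
After 3 (j): row=2 col=5 char='m'
After 4 (k): row=1 col=5 char='d'
After 5 (b): row=1 col=0 char='p'
After 6 (^): row=1 col=0 char='p'
After 7 (k): row=0 col=0 char='c'
After 8 (h): row=0 col=0 char='c'
After 9 (j): row=1 col=0 char='p'

Answer: pink dog one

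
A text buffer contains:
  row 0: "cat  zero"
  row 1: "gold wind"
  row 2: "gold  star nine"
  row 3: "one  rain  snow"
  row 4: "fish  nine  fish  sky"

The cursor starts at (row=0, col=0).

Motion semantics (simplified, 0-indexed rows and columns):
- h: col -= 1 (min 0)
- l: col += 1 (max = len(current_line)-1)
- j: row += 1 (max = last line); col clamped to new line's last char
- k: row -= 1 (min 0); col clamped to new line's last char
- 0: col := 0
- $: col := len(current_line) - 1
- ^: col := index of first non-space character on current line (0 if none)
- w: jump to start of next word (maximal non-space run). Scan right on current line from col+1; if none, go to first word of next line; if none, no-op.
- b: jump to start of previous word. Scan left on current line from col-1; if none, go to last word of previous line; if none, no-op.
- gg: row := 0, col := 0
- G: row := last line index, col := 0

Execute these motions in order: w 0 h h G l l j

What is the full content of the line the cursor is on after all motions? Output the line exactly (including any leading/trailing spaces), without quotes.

After 1 (w): row=0 col=5 char='z'
After 2 (0): row=0 col=0 char='c'
After 3 (h): row=0 col=0 char='c'
After 4 (h): row=0 col=0 char='c'
After 5 (G): row=4 col=0 char='f'
After 6 (l): row=4 col=1 char='i'
After 7 (l): row=4 col=2 char='s'
After 8 (j): row=4 col=2 char='s'

Answer: fish  nine  fish  sky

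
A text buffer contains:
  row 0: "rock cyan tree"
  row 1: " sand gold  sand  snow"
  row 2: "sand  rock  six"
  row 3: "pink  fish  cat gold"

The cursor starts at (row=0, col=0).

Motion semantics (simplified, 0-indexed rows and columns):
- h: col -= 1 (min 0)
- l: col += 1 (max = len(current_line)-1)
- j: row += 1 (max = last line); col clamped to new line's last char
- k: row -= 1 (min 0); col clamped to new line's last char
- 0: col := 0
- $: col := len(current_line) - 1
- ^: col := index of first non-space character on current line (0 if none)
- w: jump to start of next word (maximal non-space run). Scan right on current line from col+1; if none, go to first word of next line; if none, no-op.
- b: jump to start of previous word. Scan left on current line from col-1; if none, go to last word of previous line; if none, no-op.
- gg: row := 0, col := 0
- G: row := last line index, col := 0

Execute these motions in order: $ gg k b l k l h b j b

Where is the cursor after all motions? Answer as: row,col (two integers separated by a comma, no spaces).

Answer: 0,10

Derivation:
After 1 ($): row=0 col=13 char='e'
After 2 (gg): row=0 col=0 char='r'
After 3 (k): row=0 col=0 char='r'
After 4 (b): row=0 col=0 char='r'
After 5 (l): row=0 col=1 char='o'
After 6 (k): row=0 col=1 char='o'
After 7 (l): row=0 col=2 char='c'
After 8 (h): row=0 col=1 char='o'
After 9 (b): row=0 col=0 char='r'
After 10 (j): row=1 col=0 char='_'
After 11 (b): row=0 col=10 char='t'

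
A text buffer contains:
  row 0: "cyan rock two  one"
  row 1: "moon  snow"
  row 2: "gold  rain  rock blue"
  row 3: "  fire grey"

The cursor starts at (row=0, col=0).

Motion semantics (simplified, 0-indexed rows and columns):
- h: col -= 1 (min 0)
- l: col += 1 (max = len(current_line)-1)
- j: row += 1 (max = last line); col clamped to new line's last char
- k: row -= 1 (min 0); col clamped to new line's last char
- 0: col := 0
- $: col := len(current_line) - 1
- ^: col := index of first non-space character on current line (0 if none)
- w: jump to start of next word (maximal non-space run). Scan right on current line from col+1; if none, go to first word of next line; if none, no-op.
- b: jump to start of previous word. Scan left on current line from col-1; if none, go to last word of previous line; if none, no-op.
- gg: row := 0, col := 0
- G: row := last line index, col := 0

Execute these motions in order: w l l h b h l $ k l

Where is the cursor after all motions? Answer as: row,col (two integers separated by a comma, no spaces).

Answer: 0,17

Derivation:
After 1 (w): row=0 col=5 char='r'
After 2 (l): row=0 col=6 char='o'
After 3 (l): row=0 col=7 char='c'
After 4 (h): row=0 col=6 char='o'
After 5 (b): row=0 col=5 char='r'
After 6 (h): row=0 col=4 char='_'
After 7 (l): row=0 col=5 char='r'
After 8 ($): row=0 col=17 char='e'
After 9 (k): row=0 col=17 char='e'
After 10 (l): row=0 col=17 char='e'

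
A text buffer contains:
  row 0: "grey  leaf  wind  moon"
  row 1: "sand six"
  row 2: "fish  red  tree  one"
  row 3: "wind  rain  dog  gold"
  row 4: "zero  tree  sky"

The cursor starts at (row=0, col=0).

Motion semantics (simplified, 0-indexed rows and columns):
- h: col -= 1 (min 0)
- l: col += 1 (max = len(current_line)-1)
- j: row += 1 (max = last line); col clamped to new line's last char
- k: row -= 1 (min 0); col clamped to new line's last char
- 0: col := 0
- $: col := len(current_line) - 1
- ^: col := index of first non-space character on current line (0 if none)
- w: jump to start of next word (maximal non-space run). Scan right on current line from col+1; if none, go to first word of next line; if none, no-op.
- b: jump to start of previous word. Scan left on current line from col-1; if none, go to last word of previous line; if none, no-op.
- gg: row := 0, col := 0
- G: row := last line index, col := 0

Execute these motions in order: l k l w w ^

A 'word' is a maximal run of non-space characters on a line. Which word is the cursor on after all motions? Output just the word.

Answer: grey

Derivation:
After 1 (l): row=0 col=1 char='r'
After 2 (k): row=0 col=1 char='r'
After 3 (l): row=0 col=2 char='e'
After 4 (w): row=0 col=6 char='l'
After 5 (w): row=0 col=12 char='w'
After 6 (^): row=0 col=0 char='g'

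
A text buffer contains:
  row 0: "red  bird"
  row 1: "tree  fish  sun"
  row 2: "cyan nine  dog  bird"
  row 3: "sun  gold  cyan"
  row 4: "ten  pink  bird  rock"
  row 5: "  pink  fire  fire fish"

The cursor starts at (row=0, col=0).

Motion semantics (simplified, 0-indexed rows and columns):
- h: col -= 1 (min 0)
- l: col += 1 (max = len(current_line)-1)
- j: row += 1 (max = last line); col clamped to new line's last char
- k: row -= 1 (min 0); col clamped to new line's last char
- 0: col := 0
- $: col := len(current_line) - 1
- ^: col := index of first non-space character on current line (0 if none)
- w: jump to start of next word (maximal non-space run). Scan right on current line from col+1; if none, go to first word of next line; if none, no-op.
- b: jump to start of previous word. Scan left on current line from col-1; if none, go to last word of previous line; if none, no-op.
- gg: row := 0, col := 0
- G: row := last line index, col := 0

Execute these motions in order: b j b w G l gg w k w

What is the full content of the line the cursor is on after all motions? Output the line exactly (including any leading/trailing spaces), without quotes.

Answer: tree  fish  sun

Derivation:
After 1 (b): row=0 col=0 char='r'
After 2 (j): row=1 col=0 char='t'
After 3 (b): row=0 col=5 char='b'
After 4 (w): row=1 col=0 char='t'
After 5 (G): row=5 col=0 char='_'
After 6 (l): row=5 col=1 char='_'
After 7 (gg): row=0 col=0 char='r'
After 8 (w): row=0 col=5 char='b'
After 9 (k): row=0 col=5 char='b'
After 10 (w): row=1 col=0 char='t'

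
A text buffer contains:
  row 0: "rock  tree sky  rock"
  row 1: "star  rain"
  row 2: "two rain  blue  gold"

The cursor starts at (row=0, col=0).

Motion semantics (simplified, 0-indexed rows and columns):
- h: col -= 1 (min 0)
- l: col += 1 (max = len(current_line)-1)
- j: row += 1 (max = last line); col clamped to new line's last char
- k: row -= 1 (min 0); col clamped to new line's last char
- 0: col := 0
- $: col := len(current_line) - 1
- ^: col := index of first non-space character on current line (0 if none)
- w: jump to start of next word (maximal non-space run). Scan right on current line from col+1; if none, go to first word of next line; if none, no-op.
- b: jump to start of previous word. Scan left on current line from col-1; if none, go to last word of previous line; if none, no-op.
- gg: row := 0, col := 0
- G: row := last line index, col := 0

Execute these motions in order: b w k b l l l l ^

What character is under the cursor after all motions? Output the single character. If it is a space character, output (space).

After 1 (b): row=0 col=0 char='r'
After 2 (w): row=0 col=6 char='t'
After 3 (k): row=0 col=6 char='t'
After 4 (b): row=0 col=0 char='r'
After 5 (l): row=0 col=1 char='o'
After 6 (l): row=0 col=2 char='c'
After 7 (l): row=0 col=3 char='k'
After 8 (l): row=0 col=4 char='_'
After 9 (^): row=0 col=0 char='r'

Answer: r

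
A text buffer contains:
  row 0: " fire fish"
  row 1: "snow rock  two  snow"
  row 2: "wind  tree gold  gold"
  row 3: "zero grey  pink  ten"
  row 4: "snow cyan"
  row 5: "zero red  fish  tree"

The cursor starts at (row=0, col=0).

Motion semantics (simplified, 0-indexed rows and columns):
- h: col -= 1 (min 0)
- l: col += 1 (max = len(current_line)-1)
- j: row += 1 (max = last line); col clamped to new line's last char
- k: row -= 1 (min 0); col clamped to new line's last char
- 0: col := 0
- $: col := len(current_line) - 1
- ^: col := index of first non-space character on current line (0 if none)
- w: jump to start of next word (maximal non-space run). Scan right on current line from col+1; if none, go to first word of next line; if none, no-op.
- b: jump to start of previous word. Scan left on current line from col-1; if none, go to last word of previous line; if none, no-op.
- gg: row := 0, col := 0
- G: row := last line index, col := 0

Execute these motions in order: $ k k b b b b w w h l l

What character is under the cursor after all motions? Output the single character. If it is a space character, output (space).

Answer: o

Derivation:
After 1 ($): row=0 col=9 char='h'
After 2 (k): row=0 col=9 char='h'
After 3 (k): row=0 col=9 char='h'
After 4 (b): row=0 col=6 char='f'
After 5 (b): row=0 col=1 char='f'
After 6 (b): row=0 col=1 char='f'
After 7 (b): row=0 col=1 char='f'
After 8 (w): row=0 col=6 char='f'
After 9 (w): row=1 col=0 char='s'
After 10 (h): row=1 col=0 char='s'
After 11 (l): row=1 col=1 char='n'
After 12 (l): row=1 col=2 char='o'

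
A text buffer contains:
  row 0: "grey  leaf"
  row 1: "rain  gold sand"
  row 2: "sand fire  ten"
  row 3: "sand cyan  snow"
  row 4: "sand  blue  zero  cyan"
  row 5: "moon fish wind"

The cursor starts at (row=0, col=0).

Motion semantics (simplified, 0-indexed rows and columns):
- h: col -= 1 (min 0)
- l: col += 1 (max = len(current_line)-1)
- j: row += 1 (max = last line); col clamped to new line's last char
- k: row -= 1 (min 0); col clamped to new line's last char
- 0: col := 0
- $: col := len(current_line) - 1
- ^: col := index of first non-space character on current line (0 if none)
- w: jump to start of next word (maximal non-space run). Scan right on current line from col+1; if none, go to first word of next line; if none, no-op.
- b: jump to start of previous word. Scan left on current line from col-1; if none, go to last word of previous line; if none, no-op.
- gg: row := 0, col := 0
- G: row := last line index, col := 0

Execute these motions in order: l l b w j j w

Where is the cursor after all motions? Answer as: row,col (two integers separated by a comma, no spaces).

After 1 (l): row=0 col=1 char='r'
After 2 (l): row=0 col=2 char='e'
After 3 (b): row=0 col=0 char='g'
After 4 (w): row=0 col=6 char='l'
After 5 (j): row=1 col=6 char='g'
After 6 (j): row=2 col=6 char='i'
After 7 (w): row=2 col=11 char='t'

Answer: 2,11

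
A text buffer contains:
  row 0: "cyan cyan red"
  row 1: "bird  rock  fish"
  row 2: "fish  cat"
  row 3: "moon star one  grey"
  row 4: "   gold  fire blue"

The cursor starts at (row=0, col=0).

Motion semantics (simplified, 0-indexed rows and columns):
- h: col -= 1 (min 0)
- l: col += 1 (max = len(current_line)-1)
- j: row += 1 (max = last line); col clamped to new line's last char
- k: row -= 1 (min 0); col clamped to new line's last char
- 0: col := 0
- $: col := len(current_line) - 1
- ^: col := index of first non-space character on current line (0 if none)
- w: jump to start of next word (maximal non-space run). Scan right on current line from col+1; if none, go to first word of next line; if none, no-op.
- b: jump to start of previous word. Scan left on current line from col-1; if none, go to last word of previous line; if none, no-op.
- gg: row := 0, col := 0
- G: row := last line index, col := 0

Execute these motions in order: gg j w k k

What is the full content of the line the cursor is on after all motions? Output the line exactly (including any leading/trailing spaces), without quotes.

Answer: cyan cyan red

Derivation:
After 1 (gg): row=0 col=0 char='c'
After 2 (j): row=1 col=0 char='b'
After 3 (w): row=1 col=6 char='r'
After 4 (k): row=0 col=6 char='y'
After 5 (k): row=0 col=6 char='y'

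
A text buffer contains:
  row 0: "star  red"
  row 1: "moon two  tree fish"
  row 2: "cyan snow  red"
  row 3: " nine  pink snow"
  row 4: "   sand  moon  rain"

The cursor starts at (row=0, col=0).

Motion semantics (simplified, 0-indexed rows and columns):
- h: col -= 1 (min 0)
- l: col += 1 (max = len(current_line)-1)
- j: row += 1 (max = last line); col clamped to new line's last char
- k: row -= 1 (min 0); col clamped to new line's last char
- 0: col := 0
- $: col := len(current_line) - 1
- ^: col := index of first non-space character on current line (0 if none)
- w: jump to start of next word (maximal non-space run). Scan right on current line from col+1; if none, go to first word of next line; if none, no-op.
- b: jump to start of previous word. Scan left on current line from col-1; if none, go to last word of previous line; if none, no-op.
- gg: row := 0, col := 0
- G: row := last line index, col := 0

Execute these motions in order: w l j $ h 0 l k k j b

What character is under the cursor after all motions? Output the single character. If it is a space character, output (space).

Answer: m

Derivation:
After 1 (w): row=0 col=6 char='r'
After 2 (l): row=0 col=7 char='e'
After 3 (j): row=1 col=7 char='o'
After 4 ($): row=1 col=18 char='h'
After 5 (h): row=1 col=17 char='s'
After 6 (0): row=1 col=0 char='m'
After 7 (l): row=1 col=1 char='o'
After 8 (k): row=0 col=1 char='t'
After 9 (k): row=0 col=1 char='t'
After 10 (j): row=1 col=1 char='o'
After 11 (b): row=1 col=0 char='m'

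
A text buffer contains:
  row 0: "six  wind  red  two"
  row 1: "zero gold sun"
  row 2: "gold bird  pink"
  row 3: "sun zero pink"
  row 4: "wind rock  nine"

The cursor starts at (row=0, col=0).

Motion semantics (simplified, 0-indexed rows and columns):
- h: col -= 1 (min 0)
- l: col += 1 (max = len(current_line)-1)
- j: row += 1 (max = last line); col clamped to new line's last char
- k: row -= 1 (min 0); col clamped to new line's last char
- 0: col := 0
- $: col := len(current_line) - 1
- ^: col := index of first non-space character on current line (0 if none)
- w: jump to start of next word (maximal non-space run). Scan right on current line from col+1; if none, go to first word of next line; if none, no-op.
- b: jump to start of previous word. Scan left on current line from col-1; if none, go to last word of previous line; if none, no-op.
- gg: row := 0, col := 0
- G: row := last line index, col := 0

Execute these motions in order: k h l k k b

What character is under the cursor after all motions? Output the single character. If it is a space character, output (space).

Answer: s

Derivation:
After 1 (k): row=0 col=0 char='s'
After 2 (h): row=0 col=0 char='s'
After 3 (l): row=0 col=1 char='i'
After 4 (k): row=0 col=1 char='i'
After 5 (k): row=0 col=1 char='i'
After 6 (b): row=0 col=0 char='s'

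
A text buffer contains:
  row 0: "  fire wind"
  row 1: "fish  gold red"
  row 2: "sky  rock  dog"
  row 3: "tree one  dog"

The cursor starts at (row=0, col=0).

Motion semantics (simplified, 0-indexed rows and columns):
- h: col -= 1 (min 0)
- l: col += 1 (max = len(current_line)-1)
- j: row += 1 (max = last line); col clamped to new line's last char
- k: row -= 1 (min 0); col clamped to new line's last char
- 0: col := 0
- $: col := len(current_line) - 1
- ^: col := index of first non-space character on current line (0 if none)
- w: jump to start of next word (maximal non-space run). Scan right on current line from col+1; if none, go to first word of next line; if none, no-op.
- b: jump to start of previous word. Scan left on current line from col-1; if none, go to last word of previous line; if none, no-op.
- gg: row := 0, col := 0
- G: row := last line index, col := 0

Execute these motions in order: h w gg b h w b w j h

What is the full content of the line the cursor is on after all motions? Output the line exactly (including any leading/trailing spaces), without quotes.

Answer: fish  gold red

Derivation:
After 1 (h): row=0 col=0 char='_'
After 2 (w): row=0 col=2 char='f'
After 3 (gg): row=0 col=0 char='_'
After 4 (b): row=0 col=0 char='_'
After 5 (h): row=0 col=0 char='_'
After 6 (w): row=0 col=2 char='f'
After 7 (b): row=0 col=2 char='f'
After 8 (w): row=0 col=7 char='w'
After 9 (j): row=1 col=7 char='o'
After 10 (h): row=1 col=6 char='g'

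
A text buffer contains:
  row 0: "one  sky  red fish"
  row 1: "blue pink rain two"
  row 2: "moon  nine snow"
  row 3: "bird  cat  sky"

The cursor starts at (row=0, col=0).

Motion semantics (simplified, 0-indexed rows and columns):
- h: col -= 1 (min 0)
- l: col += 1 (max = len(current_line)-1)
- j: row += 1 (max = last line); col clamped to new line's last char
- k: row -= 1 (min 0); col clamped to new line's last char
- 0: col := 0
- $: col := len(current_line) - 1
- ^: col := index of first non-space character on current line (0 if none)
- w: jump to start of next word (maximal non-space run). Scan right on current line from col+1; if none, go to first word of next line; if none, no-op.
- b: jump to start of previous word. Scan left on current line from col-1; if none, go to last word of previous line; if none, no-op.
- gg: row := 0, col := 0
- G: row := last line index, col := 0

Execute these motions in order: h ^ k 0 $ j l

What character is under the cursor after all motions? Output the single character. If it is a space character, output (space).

After 1 (h): row=0 col=0 char='o'
After 2 (^): row=0 col=0 char='o'
After 3 (k): row=0 col=0 char='o'
After 4 (0): row=0 col=0 char='o'
After 5 ($): row=0 col=17 char='h'
After 6 (j): row=1 col=17 char='o'
After 7 (l): row=1 col=17 char='o'

Answer: o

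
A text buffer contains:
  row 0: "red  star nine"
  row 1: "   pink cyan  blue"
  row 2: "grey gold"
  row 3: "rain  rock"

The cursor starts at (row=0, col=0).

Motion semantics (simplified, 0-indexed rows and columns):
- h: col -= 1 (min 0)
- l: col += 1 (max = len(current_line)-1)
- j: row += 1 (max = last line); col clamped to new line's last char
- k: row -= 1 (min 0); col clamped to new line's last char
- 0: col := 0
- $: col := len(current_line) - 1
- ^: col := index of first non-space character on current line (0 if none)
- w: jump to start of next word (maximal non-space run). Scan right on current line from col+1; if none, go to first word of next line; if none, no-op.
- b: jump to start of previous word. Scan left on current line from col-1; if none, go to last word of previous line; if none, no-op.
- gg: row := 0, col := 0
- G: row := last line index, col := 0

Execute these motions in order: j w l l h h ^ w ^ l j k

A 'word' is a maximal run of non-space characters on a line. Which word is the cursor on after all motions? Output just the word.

After 1 (j): row=1 col=0 char='_'
After 2 (w): row=1 col=3 char='p'
After 3 (l): row=1 col=4 char='i'
After 4 (l): row=1 col=5 char='n'
After 5 (h): row=1 col=4 char='i'
After 6 (h): row=1 col=3 char='p'
After 7 (^): row=1 col=3 char='p'
After 8 (w): row=1 col=8 char='c'
After 9 (^): row=1 col=3 char='p'
After 10 (l): row=1 col=4 char='i'
After 11 (j): row=2 col=4 char='_'
After 12 (k): row=1 col=4 char='i'

Answer: pink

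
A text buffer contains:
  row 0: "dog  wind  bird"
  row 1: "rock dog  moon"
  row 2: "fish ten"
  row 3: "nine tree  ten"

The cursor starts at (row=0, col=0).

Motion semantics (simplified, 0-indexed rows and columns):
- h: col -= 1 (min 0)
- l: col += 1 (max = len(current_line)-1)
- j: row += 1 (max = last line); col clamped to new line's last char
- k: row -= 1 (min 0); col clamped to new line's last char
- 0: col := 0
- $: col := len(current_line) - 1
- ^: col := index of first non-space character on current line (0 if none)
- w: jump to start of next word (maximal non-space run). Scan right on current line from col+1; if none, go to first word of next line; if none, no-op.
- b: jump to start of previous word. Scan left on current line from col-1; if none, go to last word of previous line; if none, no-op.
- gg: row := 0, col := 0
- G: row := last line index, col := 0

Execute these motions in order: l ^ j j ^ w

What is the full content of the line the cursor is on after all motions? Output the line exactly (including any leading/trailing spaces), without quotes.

Answer: fish ten

Derivation:
After 1 (l): row=0 col=1 char='o'
After 2 (^): row=0 col=0 char='d'
After 3 (j): row=1 col=0 char='r'
After 4 (j): row=2 col=0 char='f'
After 5 (^): row=2 col=0 char='f'
After 6 (w): row=2 col=5 char='t'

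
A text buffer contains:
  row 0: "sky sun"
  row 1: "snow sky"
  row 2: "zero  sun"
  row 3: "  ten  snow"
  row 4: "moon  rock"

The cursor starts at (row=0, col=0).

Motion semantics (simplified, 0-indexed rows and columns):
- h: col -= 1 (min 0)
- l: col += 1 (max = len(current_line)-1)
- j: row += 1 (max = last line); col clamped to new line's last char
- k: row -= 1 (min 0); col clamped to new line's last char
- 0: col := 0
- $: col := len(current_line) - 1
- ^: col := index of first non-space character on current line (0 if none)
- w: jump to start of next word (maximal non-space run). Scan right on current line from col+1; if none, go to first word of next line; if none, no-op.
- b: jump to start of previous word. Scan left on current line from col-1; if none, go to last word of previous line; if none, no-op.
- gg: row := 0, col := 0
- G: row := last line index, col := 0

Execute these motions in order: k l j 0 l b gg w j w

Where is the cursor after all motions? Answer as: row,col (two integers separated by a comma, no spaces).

After 1 (k): row=0 col=0 char='s'
After 2 (l): row=0 col=1 char='k'
After 3 (j): row=1 col=1 char='n'
After 4 (0): row=1 col=0 char='s'
After 5 (l): row=1 col=1 char='n'
After 6 (b): row=1 col=0 char='s'
After 7 (gg): row=0 col=0 char='s'
After 8 (w): row=0 col=4 char='s'
After 9 (j): row=1 col=4 char='_'
After 10 (w): row=1 col=5 char='s'

Answer: 1,5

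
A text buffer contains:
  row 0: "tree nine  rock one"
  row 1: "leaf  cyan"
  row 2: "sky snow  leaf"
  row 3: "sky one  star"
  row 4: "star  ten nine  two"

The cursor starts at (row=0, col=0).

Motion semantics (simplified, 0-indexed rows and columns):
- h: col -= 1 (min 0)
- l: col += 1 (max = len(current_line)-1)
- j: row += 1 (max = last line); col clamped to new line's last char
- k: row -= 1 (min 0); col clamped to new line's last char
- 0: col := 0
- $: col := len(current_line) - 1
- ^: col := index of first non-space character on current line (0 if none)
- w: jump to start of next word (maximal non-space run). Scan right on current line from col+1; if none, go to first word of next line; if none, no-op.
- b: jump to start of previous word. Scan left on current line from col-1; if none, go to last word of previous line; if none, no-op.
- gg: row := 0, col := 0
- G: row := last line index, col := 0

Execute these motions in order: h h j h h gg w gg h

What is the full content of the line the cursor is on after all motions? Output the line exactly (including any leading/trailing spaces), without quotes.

After 1 (h): row=0 col=0 char='t'
After 2 (h): row=0 col=0 char='t'
After 3 (j): row=1 col=0 char='l'
After 4 (h): row=1 col=0 char='l'
After 5 (h): row=1 col=0 char='l'
After 6 (gg): row=0 col=0 char='t'
After 7 (w): row=0 col=5 char='n'
After 8 (gg): row=0 col=0 char='t'
After 9 (h): row=0 col=0 char='t'

Answer: tree nine  rock one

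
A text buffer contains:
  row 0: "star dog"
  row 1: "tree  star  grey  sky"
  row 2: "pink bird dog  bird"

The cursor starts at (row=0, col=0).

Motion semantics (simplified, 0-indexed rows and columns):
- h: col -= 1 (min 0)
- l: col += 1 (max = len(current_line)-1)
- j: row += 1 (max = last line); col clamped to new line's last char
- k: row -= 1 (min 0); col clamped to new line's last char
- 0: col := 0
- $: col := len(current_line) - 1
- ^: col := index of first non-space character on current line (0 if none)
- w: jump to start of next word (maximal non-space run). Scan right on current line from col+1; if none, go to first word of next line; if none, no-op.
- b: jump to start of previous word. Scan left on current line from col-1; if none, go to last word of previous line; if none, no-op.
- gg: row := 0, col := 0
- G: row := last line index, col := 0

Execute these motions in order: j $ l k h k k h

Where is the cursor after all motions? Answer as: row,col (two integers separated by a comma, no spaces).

Answer: 0,5

Derivation:
After 1 (j): row=1 col=0 char='t'
After 2 ($): row=1 col=20 char='y'
After 3 (l): row=1 col=20 char='y'
After 4 (k): row=0 col=7 char='g'
After 5 (h): row=0 col=6 char='o'
After 6 (k): row=0 col=6 char='o'
After 7 (k): row=0 col=6 char='o'
After 8 (h): row=0 col=5 char='d'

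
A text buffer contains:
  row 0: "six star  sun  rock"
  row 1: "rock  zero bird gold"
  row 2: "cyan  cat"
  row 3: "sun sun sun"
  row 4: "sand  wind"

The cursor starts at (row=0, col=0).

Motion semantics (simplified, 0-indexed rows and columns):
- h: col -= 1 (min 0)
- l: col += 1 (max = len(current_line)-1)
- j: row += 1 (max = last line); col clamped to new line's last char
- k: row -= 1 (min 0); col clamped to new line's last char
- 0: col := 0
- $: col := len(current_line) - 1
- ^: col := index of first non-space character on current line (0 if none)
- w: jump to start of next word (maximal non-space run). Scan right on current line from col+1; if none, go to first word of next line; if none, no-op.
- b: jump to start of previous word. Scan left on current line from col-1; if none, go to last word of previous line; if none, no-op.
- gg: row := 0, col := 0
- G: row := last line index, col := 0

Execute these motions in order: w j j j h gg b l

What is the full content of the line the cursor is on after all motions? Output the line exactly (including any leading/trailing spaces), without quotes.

After 1 (w): row=0 col=4 char='s'
After 2 (j): row=1 col=4 char='_'
After 3 (j): row=2 col=4 char='_'
After 4 (j): row=3 col=4 char='s'
After 5 (h): row=3 col=3 char='_'
After 6 (gg): row=0 col=0 char='s'
After 7 (b): row=0 col=0 char='s'
After 8 (l): row=0 col=1 char='i'

Answer: six star  sun  rock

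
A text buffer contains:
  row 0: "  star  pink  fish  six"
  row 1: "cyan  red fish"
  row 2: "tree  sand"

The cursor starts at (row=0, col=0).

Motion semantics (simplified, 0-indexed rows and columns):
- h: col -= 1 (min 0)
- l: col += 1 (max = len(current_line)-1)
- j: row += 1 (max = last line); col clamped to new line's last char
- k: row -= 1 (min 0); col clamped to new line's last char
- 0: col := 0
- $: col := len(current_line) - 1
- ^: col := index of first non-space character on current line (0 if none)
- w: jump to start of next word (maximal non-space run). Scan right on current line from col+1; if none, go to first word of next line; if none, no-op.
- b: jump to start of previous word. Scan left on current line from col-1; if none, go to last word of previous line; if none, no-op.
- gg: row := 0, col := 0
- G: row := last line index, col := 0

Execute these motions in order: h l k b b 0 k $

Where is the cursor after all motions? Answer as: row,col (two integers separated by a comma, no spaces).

Answer: 0,22

Derivation:
After 1 (h): row=0 col=0 char='_'
After 2 (l): row=0 col=1 char='_'
After 3 (k): row=0 col=1 char='_'
After 4 (b): row=0 col=1 char='_'
After 5 (b): row=0 col=1 char='_'
After 6 (0): row=0 col=0 char='_'
After 7 (k): row=0 col=0 char='_'
After 8 ($): row=0 col=22 char='x'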